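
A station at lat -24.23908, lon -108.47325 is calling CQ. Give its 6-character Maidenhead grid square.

DG55ss

Offset from 180°W / 90°S: lon 71.5268°, lat 65.7609°.
Field: 71.5268/20 → 3 → D, 65.7609/10 → 6 → G; chars DG.
Square: 11.5268/2 → 5, 5.7609/1 → 5; chars 55.
Subsquare: 1.5268/0.0833333 → 18 → s, 0.7609/0.0416667 → 18 → s; chars ss.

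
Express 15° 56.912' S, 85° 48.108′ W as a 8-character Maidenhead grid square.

Offset from 180°W / 90°S: lon 94.19820°, lat 74.05147°.
Field: lon ⌊94.19820/20⌋ = 4 → E; lat ⌊74.05147/10⌋ = 7 → H.
Square: lon ⌊14.19820/2⌋ = 7; lat ⌊4.05147/1⌋ = 4.
Subsquare: lon ⌊0.19820/0.0833333⌋ = 2 → c; lat ⌊0.05147/0.0416667⌋ = 1 → b.
Extended square: lon ⌊0.03153/0.00833333⌋ = 3; lat ⌊0.00980/0.00416667⌋ = 2.

EH74cb32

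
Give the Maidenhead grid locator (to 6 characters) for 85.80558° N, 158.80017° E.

QR95jt

Offset from 180°W / 90°S: lon 338.8002°, lat 175.8056°.
Field (20°×10°, letters A–R): lon ⌊338.8002/20⌋ = 16 → Q; lat ⌊175.8056/10⌋ = 17 → R.
Square (2°×1°, digits 0–9): lon ⌊18.8002/2⌋ = 9; lat ⌊5.8056/1⌋ = 5.
Subsquare (5′×2.5′, letters a–x): lon ⌊0.8002/0.0833333⌋ = 9 → j; lat ⌊0.8056/0.0416667⌋ = 19 → t.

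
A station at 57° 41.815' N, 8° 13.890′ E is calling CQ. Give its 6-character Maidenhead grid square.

JO47cq

Add 180° to longitude and 90° to latitude: 188.2315, 147.6969.
Field (20°×10°, letters A–R): 188.2315/20 → 9 → J, 147.6969/10 → 14 → O; chars JO.
Square (2°×1°, digits 0–9): 8.2315/2 → 4, 7.6969/1 → 7; chars 47.
Subsquare (5′×2.5′, letters a–x): 0.2315/0.0833333 → 2 → c, 0.6969/0.0416667 → 16 → q; chars cq.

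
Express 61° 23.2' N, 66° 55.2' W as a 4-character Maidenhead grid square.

Offset from 180°W / 90°S: lon 113.08°, lat 151.39°.
Field (20°×10°, letters A–R): lon ⌊113.08/20⌋ = 5 → F; lat ⌊151.39/10⌋ = 15 → P.
Square (2°×1°, digits 0–9): lon ⌊13.08/2⌋ = 6; lat ⌊1.39/1⌋ = 1.

FP61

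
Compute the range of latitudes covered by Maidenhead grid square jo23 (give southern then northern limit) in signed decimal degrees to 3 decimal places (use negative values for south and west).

53.000, 54.000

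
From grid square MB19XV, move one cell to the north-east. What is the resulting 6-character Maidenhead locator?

MB29aw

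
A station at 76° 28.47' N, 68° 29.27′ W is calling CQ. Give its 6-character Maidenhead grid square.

Add 180° to longitude and 90° to latitude: 111.5122, 166.4745.
Field: lon ⌊111.5122/20⌋ = 5 → F; lat ⌊166.4745/10⌋ = 16 → Q.
Square: lon ⌊11.5122/2⌋ = 5; lat ⌊6.4745/1⌋ = 6.
Subsquare: lon ⌊1.5122/0.0833333⌋ = 18 → s; lat ⌊0.4745/0.0416667⌋ = 11 → l.

FQ56sl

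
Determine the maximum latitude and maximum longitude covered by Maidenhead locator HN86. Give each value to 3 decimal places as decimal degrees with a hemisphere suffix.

47.000° N, 22.000° W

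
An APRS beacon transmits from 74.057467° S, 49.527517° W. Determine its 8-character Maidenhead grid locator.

Offset from 180°W / 90°S: lon 130.47248°, lat 15.94253°.
Field: lon ⌊130.47248/20⌋ = 6 → G; lat ⌊15.94253/10⌋ = 1 → B.
Square: lon ⌊10.47248/2⌋ = 5; lat ⌊5.94253/1⌋ = 5.
Subsquare: lon ⌊0.47248/0.0833333⌋ = 5 → f; lat ⌊0.94253/0.0416667⌋ = 22 → w.
Extended square: lon ⌊0.05582/0.00833333⌋ = 6; lat ⌊0.02587/0.00416667⌋ = 6.

GB55fw66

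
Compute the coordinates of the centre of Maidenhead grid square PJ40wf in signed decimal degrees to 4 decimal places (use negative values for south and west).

Field P=15, J=9: +15·20° lon, +9·10° lat → SW at lon 120°, lat 0°.
Square 4, 0: +4·2° lon, +0·1° lat → SW at lon 128°, lat 0°.
Subsquare w=22, f=5: +22·0.0833333° lon, +5·0.0416667° lat → SW at lon 129.833°, lat 0.208333°.
Cell spans 0.0833333° lon × 0.0416667° lat. Centre is SW corner plus half of each.
latitude 0.2292, longitude 129.8750.

0.2292, 129.8750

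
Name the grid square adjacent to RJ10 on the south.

RI19

Latitude square 0; −1 → -1, wraps to 9, carry into field.
Latitude field J = 9; −1 → 8 = I.
The longitude characters are unchanged.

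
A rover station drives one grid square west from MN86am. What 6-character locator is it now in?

MN76xm

Longitude subsquare a = 0; −1 → -1, wraps to 23 = x, carry into square.
Longitude square 8; −1 → 7.
The latitude characters are unchanged.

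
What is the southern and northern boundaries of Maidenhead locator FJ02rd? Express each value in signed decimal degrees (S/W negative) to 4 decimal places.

2.1250, 2.1667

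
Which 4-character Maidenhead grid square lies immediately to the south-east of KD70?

Longitude square 7; +1 → 8.
Latitude square 0; −1 → -1, wraps to 9, carry into field.
Latitude field D = 3; −1 → 2 = C.

KC89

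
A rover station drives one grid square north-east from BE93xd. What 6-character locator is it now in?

CE03ae

Longitude subsquare x = 23; +1 → 24, wraps to 0 = a, carry into square.
Longitude square 9; +1 → 10, wraps to 0, carry into field.
Longitude field B = 1; +1 → 2 = C.
Latitude subsquare d = 3; +1 → 4 = e.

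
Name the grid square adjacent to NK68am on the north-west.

Longitude subsquare a = 0; −1 → -1, wraps to 23 = x, carry into square.
Longitude square 6; −1 → 5.
Latitude subsquare m = 12; +1 → 13 = n.

NK58xn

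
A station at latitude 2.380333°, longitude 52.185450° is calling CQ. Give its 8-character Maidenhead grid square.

LJ62cj21

Add 180° to longitude and 90° to latitude: 232.18545, 92.38033.
Field: lon ⌊232.18545/20⌋ = 11 → L; lat ⌊92.38033/10⌋ = 9 → J.
Square: lon ⌊12.18545/2⌋ = 6; lat ⌊2.38033/1⌋ = 2.
Subsquare: lon ⌊0.18545/0.0833333⌋ = 2 → c; lat ⌊0.38033/0.0416667⌋ = 9 → j.
Extended square: lon ⌊0.01878/0.00833333⌋ = 2; lat ⌊0.00533/0.00416667⌋ = 1.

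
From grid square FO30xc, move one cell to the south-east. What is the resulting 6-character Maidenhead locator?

FO40ab

Longitude subsquare x = 23; +1 → 24, wraps to 0 = a, carry into square.
Longitude square 3; +1 → 4.
Latitude subsquare c = 2; −1 → 1 = b.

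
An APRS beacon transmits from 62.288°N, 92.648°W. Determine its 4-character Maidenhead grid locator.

EP32

Offset from 180°W / 90°S: lon 87.35°, lat 152.29°.
Field: 87.35/20 → 4 → E, 152.29/10 → 15 → P; chars EP.
Square: 7.35/2 → 3, 2.29/1 → 2; chars 32.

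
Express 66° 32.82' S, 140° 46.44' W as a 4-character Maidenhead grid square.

Add 180° to longitude and 90° to latitude: 39.23, 23.45.
Field: 39.23/20 → 1 → B, 23.45/10 → 2 → C; chars BC.
Square: 19.23/2 → 9, 3.45/1 → 3; chars 93.

BC93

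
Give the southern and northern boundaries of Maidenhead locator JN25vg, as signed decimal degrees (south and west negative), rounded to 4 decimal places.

45.2500, 45.2917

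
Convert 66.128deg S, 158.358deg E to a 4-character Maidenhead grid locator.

QC93

Shift to the Maidenhead origin (180°W, 90°S): lon 338.36, lat 23.87.
Field: lon ⌊338.36/20⌋ = 16 → Q; lat ⌊23.87/10⌋ = 2 → C.
Square: lon ⌊18.36/2⌋ = 9; lat ⌊3.87/1⌋ = 3.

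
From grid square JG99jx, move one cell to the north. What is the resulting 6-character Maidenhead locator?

JH90ja

Latitude subsquare x = 23; +1 → 24, wraps to 0 = a, carry into square.
Latitude square 9; +1 → 10, wraps to 0, carry into field.
Latitude field G = 6; +1 → 7 = H.
The longitude characters are unchanged.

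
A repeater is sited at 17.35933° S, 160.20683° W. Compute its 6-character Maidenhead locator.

AH92vp

Offset from 180°W / 90°S: lon 19.7932°, lat 72.6407°.
Field: 19.7932/20 → 0 → A, 72.6407/10 → 7 → H; chars AH.
Square: 19.7932/2 → 9, 2.6407/1 → 2; chars 92.
Subsquare: 1.7932/0.0833333 → 21 → v, 0.6407/0.0416667 → 15 → p; chars vp.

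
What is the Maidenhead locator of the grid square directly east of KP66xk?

KP76ak

Longitude subsquare x = 23; +1 → 24, wraps to 0 = a, carry into square.
Longitude square 6; +1 → 7.
The latitude characters are unchanged.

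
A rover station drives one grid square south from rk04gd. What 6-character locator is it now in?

RK04gc

Latitude subsquare d = 3; −1 → 2 = c.
The longitude characters are unchanged.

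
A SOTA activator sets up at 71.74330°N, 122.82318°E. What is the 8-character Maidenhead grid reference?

Offset from 180°W / 90°S: lon 302.82318°, lat 161.74330°.
Field: 302.82318/20 → 15 → P, 161.74330/10 → 16 → Q; chars PQ.
Square: 2.82318/2 → 1, 1.74330/1 → 1; chars 11.
Subsquare: 0.82318/0.0833333 → 9 → j, 0.74330/0.0416667 → 17 → r; chars jr.
Extended square: 0.07318/0.00833333 → 8, 0.03497/0.00416667 → 8; chars 88.

PQ11jr88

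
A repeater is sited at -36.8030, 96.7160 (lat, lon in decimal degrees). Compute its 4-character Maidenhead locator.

Add 180° to longitude and 90° to latitude: 276.72, 53.20.
Field: 276.72/20 → 13 → N, 53.20/10 → 5 → F; chars NF.
Square: 16.72/2 → 8, 3.20/1 → 3; chars 83.

NF83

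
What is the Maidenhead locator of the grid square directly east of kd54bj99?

KD54cj09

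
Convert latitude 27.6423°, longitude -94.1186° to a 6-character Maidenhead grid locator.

Shift to the Maidenhead origin (180°W, 90°S): lon 85.8814, lat 117.6423.
Field (20°×10°, letters A–R): lon ⌊85.8814/20⌋ = 4 → E; lat ⌊117.6423/10⌋ = 11 → L.
Square (2°×1°, digits 0–9): lon ⌊5.8814/2⌋ = 2; lat ⌊7.6423/1⌋ = 7.
Subsquare (5′×2.5′, letters a–x): lon ⌊1.8814/0.0833333⌋ = 22 → w; lat ⌊0.6423/0.0416667⌋ = 15 → p.

EL27wp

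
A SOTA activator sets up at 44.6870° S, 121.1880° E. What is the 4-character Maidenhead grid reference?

Offset from 180°W / 90°S: lon 301.19°, lat 45.31°.
Field: lon ⌊301.19/20⌋ = 15 → P; lat ⌊45.31/10⌋ = 4 → E.
Square: lon ⌊1.19/2⌋ = 0; lat ⌊5.31/1⌋ = 5.

PE05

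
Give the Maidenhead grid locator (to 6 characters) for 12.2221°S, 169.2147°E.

RH47os

Shift to the Maidenhead origin (180°W, 90°S): lon 349.2147, lat 77.7779.
Field (20°×10°, letters A–R): lon ⌊349.2147/20⌋ = 17 → R; lat ⌊77.7779/10⌋ = 7 → H.
Square (2°×1°, digits 0–9): lon ⌊9.2147/2⌋ = 4; lat ⌊7.7779/1⌋ = 7.
Subsquare (5′×2.5′, letters a–x): lon ⌊1.2147/0.0833333⌋ = 14 → o; lat ⌊0.7779/0.0416667⌋ = 18 → s.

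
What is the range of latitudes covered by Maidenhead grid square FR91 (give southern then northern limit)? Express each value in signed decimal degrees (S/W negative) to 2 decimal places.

Field F=5, R=17: +5·20° lon, +17·10° lat → SW at lon -80°, lat 80°.
Square 9, 1: +9·2° lon, +1·1° lat → SW at lon -62°, lat 81°.
Cell spans 2° lon × 1° lat.
south 81.00, north 82.00.

81.00, 82.00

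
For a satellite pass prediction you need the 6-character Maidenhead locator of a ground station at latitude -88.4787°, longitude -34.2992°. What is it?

HA21um

Add 180° to longitude and 90° to latitude: 145.7008, 1.5213.
Field: 145.7008/20 → 7 → H, 1.5213/10 → 0 → A; chars HA.
Square: 5.7008/2 → 2, 1.5213/1 → 1; chars 21.
Subsquare: 1.7008/0.0833333 → 20 → u, 0.5213/0.0416667 → 12 → m; chars um.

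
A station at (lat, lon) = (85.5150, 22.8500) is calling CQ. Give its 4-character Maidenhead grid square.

Shift to the Maidenhead origin (180°W, 90°S): lon 202.85, lat 175.51.
Field: 202.85/20 → 10 → K, 175.51/10 → 17 → R; chars KR.
Square: 2.85/2 → 1, 5.51/1 → 5; chars 15.

KR15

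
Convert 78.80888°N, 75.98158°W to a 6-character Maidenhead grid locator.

FQ28at

Add 180° to longitude and 90° to latitude: 104.0184, 168.8089.
Field: lon ⌊104.0184/20⌋ = 5 → F; lat ⌊168.8089/10⌋ = 16 → Q.
Square: lon ⌊4.0184/2⌋ = 2; lat ⌊8.8089/1⌋ = 8.
Subsquare: lon ⌊0.0184/0.0833333⌋ = 0 → a; lat ⌊0.8089/0.0416667⌋ = 19 → t.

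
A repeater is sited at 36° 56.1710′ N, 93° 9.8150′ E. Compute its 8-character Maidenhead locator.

NM66nw94

Offset from 180°W / 90°S: lon 273.16358°, lat 126.93618°.
Field: lon ⌊273.16358/20⌋ = 13 → N; lat ⌊126.93618/10⌋ = 12 → M.
Square: lon ⌊13.16358/2⌋ = 6; lat ⌊6.93618/1⌋ = 6.
Subsquare: lon ⌊1.16358/0.0833333⌋ = 13 → n; lat ⌊0.93618/0.0416667⌋ = 22 → w.
Extended square: lon ⌊0.08025/0.00833333⌋ = 9; lat ⌊0.01952/0.00416667⌋ = 4.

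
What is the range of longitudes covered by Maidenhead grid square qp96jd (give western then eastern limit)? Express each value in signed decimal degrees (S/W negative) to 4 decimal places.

Field Q=16, P=15: +16·20° lon, +15·10° lat → SW at lon 140°, lat 60°.
Square 9, 6: +9·2° lon, +6·1° lat → SW at lon 158°, lat 66°.
Subsquare j=9, d=3: +9·0.0833333° lon, +3·0.0416667° lat → SW at lon 158.75°, lat 66.125°.
Cell spans 0.0833333° lon × 0.0416667° lat.
west 158.7500, east 158.8333.

158.7500, 158.8333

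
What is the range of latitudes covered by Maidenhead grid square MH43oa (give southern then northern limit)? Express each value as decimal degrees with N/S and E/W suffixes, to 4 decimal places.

Field M=12, H=7: +12·20° lon, +7·10° lat → SW at lon 60°, lat -20°.
Square 4, 3: +4·2° lon, +3·1° lat → SW at lon 68°, lat -17°.
Subsquare o=14, a=0: +14·0.0833333° lon, +0·0.0416667° lat → SW at lon 69.1667°, lat -17°.
Cell spans 0.0833333° lon × 0.0416667° lat.
south 17.0000° S, north 16.9583° S.

17.0000° S, 16.9583° S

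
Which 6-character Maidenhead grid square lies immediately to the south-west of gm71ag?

Longitude subsquare a = 0; −1 → -1, wraps to 23 = x, carry into square.
Longitude square 7; −1 → 6.
Latitude subsquare g = 6; −1 → 5 = f.

GM61xf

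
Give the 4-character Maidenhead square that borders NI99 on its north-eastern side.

OJ00

Longitude square 9; +1 → 10, wraps to 0, carry into field.
Longitude field N = 13; +1 → 14 = O.
Latitude square 9; +1 → 10, wraps to 0, carry into field.
Latitude field I = 8; +1 → 9 = J.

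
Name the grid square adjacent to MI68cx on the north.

Latitude subsquare x = 23; +1 → 24, wraps to 0 = a, carry into square.
Latitude square 8; +1 → 9.
The longitude characters are unchanged.

MI69ca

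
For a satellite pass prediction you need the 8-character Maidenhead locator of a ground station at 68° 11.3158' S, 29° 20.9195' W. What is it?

HC51ht84

Add 180° to longitude and 90° to latitude: 150.65134, 21.81140.
Field: 150.65134/20 → 7 → H, 21.81140/10 → 2 → C; chars HC.
Square: 10.65134/2 → 5, 1.81140/1 → 1; chars 51.
Subsquare: 0.65134/0.0833333 → 7 → h, 0.81140/0.0416667 → 19 → t; chars ht.
Extended square: 0.06801/0.00833333 → 8, 0.01974/0.00416667 → 4; chars 84.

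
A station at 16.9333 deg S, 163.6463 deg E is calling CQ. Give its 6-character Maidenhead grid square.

RH13tb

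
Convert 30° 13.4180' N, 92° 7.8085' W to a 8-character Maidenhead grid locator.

EM30wf43

Offset from 180°W / 90°S: lon 87.86986°, lat 120.22363°.
Field: lon ⌊87.86986/20⌋ = 4 → E; lat ⌊120.22363/10⌋ = 12 → M.
Square: lon ⌊7.86986/2⌋ = 3; lat ⌊0.22363/1⌋ = 0.
Subsquare: lon ⌊1.86986/0.0833333⌋ = 22 → w; lat ⌊0.22363/0.0416667⌋ = 5 → f.
Extended square: lon ⌊0.03653/0.00833333⌋ = 4; lat ⌊0.01530/0.00416667⌋ = 3.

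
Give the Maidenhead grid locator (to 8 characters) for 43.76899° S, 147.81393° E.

QE36vf75

Add 180° to longitude and 90° to latitude: 327.81393, 46.23101.
Field: 327.81393/20 → 16 → Q, 46.23101/10 → 4 → E; chars QE.
Square: 7.81393/2 → 3, 6.23101/1 → 6; chars 36.
Subsquare: 1.81393/0.0833333 → 21 → v, 0.23101/0.0416667 → 5 → f; chars vf.
Extended square: 0.06393/0.00833333 → 7, 0.02268/0.00416667 → 5; chars 75.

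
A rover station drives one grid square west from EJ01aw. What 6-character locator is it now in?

DJ91xw

Longitude subsquare a = 0; −1 → -1, wraps to 23 = x, carry into square.
Longitude square 0; −1 → -1, wraps to 9, carry into field.
Longitude field E = 4; −1 → 3 = D.
The latitude characters are unchanged.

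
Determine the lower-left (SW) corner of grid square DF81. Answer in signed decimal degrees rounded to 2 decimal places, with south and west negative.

-39.00, -104.00

Field D=3, F=5: +3·20° lon, +5·10° lat → SW at lon -120°, lat -40°.
Square 8, 1: +8·2° lon, +1·1° lat → SW at lon -104°, lat -39°.
latitude -39.00, longitude -104.00.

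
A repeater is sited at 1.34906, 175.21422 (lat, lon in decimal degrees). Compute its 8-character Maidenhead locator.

RJ71oi53

Shift to the Maidenhead origin (180°W, 90°S): lon 355.21422, lat 91.34906.
Field: lon ⌊355.21422/20⌋ = 17 → R; lat ⌊91.34906/10⌋ = 9 → J.
Square: lon ⌊15.21422/2⌋ = 7; lat ⌊1.34906/1⌋ = 1.
Subsquare: lon ⌊1.21422/0.0833333⌋ = 14 → o; lat ⌊0.34906/0.0416667⌋ = 8 → i.
Extended square: lon ⌊0.04755/0.00833333⌋ = 5; lat ⌊0.01573/0.00416667⌋ = 3.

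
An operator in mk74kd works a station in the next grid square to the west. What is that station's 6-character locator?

MK74jd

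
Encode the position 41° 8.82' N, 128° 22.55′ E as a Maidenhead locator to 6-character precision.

Add 180° to longitude and 90° to latitude: 308.3758, 131.1470.
Field: lon ⌊308.3758/20⌋ = 15 → P; lat ⌊131.1470/10⌋ = 13 → N.
Square: lon ⌊8.3758/2⌋ = 4; lat ⌊1.1470/1⌋ = 1.
Subsquare: lon ⌊0.3758/0.0833333⌋ = 4 → e; lat ⌊0.1470/0.0416667⌋ = 3 → d.

PN41ed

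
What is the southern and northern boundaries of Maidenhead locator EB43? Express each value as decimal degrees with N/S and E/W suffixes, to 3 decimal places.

77.000° S, 76.000° S

Field E=4, B=1: +4·20° lon, +1·10° lat → SW at lon -100°, lat -80°.
Square 4, 3: +4·2° lon, +3·1° lat → SW at lon -92°, lat -77°.
Cell spans 2° lon × 1° lat.
south 77.000° S, north 76.000° S.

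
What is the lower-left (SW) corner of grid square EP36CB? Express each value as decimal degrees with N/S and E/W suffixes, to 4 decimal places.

Field E=4, P=15: +4·20° lon, +15·10° lat → SW at lon -100°, lat 60°.
Square 3, 6: +3·2° lon, +6·1° lat → SW at lon -94°, lat 66°.
Subsquare c=2, b=1: +2·0.0833333° lon, +1·0.0416667° lat → SW at lon -93.8333°, lat 66.0417°.
latitude 66.0417° N, longitude 93.8333° W.

66.0417° N, 93.8333° W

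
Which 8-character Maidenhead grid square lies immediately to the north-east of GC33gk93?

GC33hk04

Longitude extended square 9; +1 → 10, wraps to 0, carry into subsquare.
Longitude subsquare g = 6; +1 → 7 = h.
Latitude extended square 3; +1 → 4.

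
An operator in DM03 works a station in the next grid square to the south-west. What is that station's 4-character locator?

CM92

Longitude square 0; −1 → -1, wraps to 9, carry into field.
Longitude field D = 3; −1 → 2 = C.
Latitude square 3; −1 → 2.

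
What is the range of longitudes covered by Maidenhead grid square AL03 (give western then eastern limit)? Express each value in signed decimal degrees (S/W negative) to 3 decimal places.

-180.000, -178.000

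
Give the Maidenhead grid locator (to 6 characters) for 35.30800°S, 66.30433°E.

MF34dq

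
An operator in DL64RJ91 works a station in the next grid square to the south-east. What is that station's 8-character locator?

DL64sj00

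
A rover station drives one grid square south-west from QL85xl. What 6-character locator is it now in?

QL85wk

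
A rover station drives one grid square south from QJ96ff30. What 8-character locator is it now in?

QJ96fe39

Latitude extended square 0; −1 → -1, wraps to 9, carry into subsquare.
Latitude subsquare f = 5; −1 → 4 = e.
The longitude characters are unchanged.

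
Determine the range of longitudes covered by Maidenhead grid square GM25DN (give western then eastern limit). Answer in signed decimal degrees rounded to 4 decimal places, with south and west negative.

Field G=6, M=12: +6·20° lon, +12·10° lat → SW at lon -60°, lat 30°.
Square 2, 5: +2·2° lon, +5·1° lat → SW at lon -56°, lat 35°.
Subsquare d=3, n=13: +3·0.0833333° lon, +13·0.0416667° lat → SW at lon -55.75°, lat 35.5417°.
Cell spans 0.0833333° lon × 0.0416667° lat.
west -55.7500, east -55.6667.

-55.7500, -55.6667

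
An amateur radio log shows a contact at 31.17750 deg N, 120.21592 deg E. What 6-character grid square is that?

PM01ce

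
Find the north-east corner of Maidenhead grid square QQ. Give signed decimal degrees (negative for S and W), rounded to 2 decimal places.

Field Q=16, Q=16: +16·20° lon, +16·10° lat → SW at lon 140°, lat 70°.
Cell spans 20° lon × 10° lat. NE corner is SW corner plus one full cell.
latitude 80.00, longitude 160.00.

80.00, 160.00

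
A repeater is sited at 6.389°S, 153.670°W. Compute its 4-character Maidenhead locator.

Offset from 180°W / 90°S: lon 26.33°, lat 83.61°.
Field: 26.33/20 → 1 → B, 83.61/10 → 8 → I; chars BI.
Square: 6.33/2 → 3, 3.61/1 → 3; chars 33.

BI33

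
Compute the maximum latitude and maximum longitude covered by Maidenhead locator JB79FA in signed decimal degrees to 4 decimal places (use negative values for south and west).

Field J=9, B=1: +9·20° lon, +1·10° lat → SW at lon 0°, lat -80°.
Square 7, 9: +7·2° lon, +9·1° lat → SW at lon 14°, lat -71°.
Subsquare f=5, a=0: +5·0.0833333° lon, +0·0.0416667° lat → SW at lon 14.4167°, lat -71°.
Cell spans 0.0833333° lon × 0.0416667° lat. NE corner is SW corner plus one full cell.
latitude -70.9583, longitude 14.5000.

-70.9583, 14.5000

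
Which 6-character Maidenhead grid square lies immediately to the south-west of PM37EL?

PM37dk

Longitude subsquare e = 4; −1 → 3 = d.
Latitude subsquare l = 11; −1 → 10 = k.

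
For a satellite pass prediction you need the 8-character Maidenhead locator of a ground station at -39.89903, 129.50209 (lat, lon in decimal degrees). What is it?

PF40sc04

Offset from 180°W / 90°S: lon 309.50209°, lat 50.10097°.
Field (20°×10°, letters A–R): 309.50209/20 → 15 → P, 50.10097/10 → 5 → F; chars PF.
Square (2°×1°, digits 0–9): 9.50209/2 → 4, 0.10097/1 → 0; chars 40.
Subsquare (5′×2.5′, letters a–x): 1.50209/0.0833333 → 18 → s, 0.10097/0.0416667 → 2 → c; chars sc.
Extended square (30″×15″, digits 0–9): 0.00209/0.00833333 → 0, 0.01764/0.00416667 → 4; chars 04.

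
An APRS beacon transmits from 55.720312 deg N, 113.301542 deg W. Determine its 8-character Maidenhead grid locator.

DO35ir32

Offset from 180°W / 90°S: lon 66.69846°, lat 145.72031°.
Field (20°×10°, letters A–R): lon ⌊66.69846/20⌋ = 3 → D; lat ⌊145.72031/10⌋ = 14 → O.
Square (2°×1°, digits 0–9): lon ⌊6.69846/2⌋ = 3; lat ⌊5.72031/1⌋ = 5.
Subsquare (5′×2.5′, letters a–x): lon ⌊0.69846/0.0833333⌋ = 8 → i; lat ⌊0.72031/0.0416667⌋ = 17 → r.
Extended square (30″×15″, digits 0–9): lon ⌊0.03179/0.00833333⌋ = 3; lat ⌊0.01198/0.00416667⌋ = 2.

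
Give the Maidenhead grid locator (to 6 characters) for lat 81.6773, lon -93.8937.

Add 180° to longitude and 90° to latitude: 86.1063, 171.6773.
Field: lon ⌊86.1063/20⌋ = 4 → E; lat ⌊171.6773/10⌋ = 17 → R.
Square: lon ⌊6.1063/2⌋ = 3; lat ⌊1.6773/1⌋ = 1.
Subsquare: lon ⌊0.1063/0.0833333⌋ = 1 → b; lat ⌊0.6773/0.0416667⌋ = 16 → q.

ER31bq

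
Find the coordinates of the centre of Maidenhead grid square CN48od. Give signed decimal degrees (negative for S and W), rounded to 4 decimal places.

Field C=2, N=13: +2·20° lon, +13·10° lat → SW at lon -140°, lat 40°.
Square 4, 8: +4·2° lon, +8·1° lat → SW at lon -132°, lat 48°.
Subsquare o=14, d=3: +14·0.0833333° lon, +3·0.0416667° lat → SW at lon -130.833°, lat 48.125°.
Cell spans 0.0833333° lon × 0.0416667° lat. Centre is SW corner plus half of each.
latitude 48.1458, longitude -130.7917.

48.1458, -130.7917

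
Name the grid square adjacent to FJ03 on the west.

EJ93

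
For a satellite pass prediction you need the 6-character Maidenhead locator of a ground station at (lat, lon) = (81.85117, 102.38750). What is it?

OR11eu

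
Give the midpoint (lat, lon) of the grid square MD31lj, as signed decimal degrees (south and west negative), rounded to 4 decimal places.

Field M=12, D=3: +12·20° lon, +3·10° lat → SW at lon 60°, lat -60°.
Square 3, 1: +3·2° lon, +1·1° lat → SW at lon 66°, lat -59°.
Subsquare l=11, j=9: +11·0.0833333° lon, +9·0.0416667° lat → SW at lon 66.9167°, lat -58.625°.
Cell spans 0.0833333° lon × 0.0416667° lat. Centre is SW corner plus half of each.
latitude -58.6042, longitude 66.9583.

-58.6042, 66.9583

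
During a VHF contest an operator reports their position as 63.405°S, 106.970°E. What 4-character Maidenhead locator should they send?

Shift to the Maidenhead origin (180°W, 90°S): lon 286.97, lat 26.59.
Field: 286.97/20 → 14 → O, 26.59/10 → 2 → C; chars OC.
Square: 6.97/2 → 3, 6.59/1 → 6; chars 36.

OC36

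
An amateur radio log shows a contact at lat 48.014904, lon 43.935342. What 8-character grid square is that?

Add 180° to longitude and 90° to latitude: 223.93534, 138.01490.
Field (20°×10°, letters A–R): 223.93534/20 → 11 → L, 138.01490/10 → 13 → N; chars LN.
Square (2°×1°, digits 0–9): 3.93534/2 → 1, 8.01490/1 → 8; chars 18.
Subsquare (5′×2.5′, letters a–x): 1.93534/0.0833333 → 23 → x, 0.01490/0.0416667 → 0 → a; chars xa.
Extended square (30″×15″, digits 0–9): 0.01868/0.00833333 → 2, 0.01490/0.00416667 → 3; chars 23.

LN18xa23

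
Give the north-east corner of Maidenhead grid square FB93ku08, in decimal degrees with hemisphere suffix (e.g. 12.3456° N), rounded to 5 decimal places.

Field F=5, B=1: +5·20° lon, +1·10° lat → SW at lon -80°, lat -80°.
Square 9, 3: +9·2° lon, +3·1° lat → SW at lon -62°, lat -77°.
Subsquare k=10, u=20: +10·0.0833333° lon, +20·0.0416667° lat → SW at lon -61.1667°, lat -76.1667°.
Extended square 0, 8: +0·0.00833333° lon, +8·0.00416667° lat → SW at lon -61.1667°, lat -76.1333°.
Cell spans 0.00833333° lon × 0.00416667° lat. NE corner is SW corner plus one full cell.
latitude 76.12917° S, longitude 61.15833° W.

76.12917° S, 61.15833° W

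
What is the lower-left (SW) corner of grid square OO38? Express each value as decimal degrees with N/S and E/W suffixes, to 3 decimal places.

58.000° N, 106.000° E

Field O=14, O=14: +14·20° lon, +14·10° lat → SW at lon 100°, lat 50°.
Square 3, 8: +3·2° lon, +8·1° lat → SW at lon 106°, lat 58°.
latitude 58.000° N, longitude 106.000° E.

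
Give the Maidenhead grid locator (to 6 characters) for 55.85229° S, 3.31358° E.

JD14pd

Offset from 180°W / 90°S: lon 183.3136°, lat 34.1477°.
Field: lon ⌊183.3136/20⌋ = 9 → J; lat ⌊34.1477/10⌋ = 3 → D.
Square: lon ⌊3.3136/2⌋ = 1; lat ⌊4.1477/1⌋ = 4.
Subsquare: lon ⌊1.3136/0.0833333⌋ = 15 → p; lat ⌊0.1477/0.0416667⌋ = 3 → d.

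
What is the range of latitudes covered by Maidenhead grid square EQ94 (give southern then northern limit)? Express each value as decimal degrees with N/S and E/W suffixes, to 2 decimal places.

Field E=4, Q=16: +4·20° lon, +16·10° lat → SW at lon -100°, lat 70°.
Square 9, 4: +9·2° lon, +4·1° lat → SW at lon -82°, lat 74°.
Cell spans 2° lon × 1° lat.
south 74.00° N, north 75.00° N.

74.00° N, 75.00° N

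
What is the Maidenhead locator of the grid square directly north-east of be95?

Longitude square 9; +1 → 10, wraps to 0, carry into field.
Longitude field B = 1; +1 → 2 = C.
Latitude square 5; +1 → 6.

CE06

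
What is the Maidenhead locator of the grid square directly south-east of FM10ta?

Longitude subsquare t = 19; +1 → 20 = u.
Latitude subsquare a = 0; −1 → -1, wraps to 23 = x, carry into square.
Latitude square 0; −1 → -1, wraps to 9, carry into field.
Latitude field M = 12; −1 → 11 = L.

FL19ux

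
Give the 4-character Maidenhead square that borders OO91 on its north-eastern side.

PO02

Longitude square 9; +1 → 10, wraps to 0, carry into field.
Longitude field O = 14; +1 → 15 = P.
Latitude square 1; +1 → 2.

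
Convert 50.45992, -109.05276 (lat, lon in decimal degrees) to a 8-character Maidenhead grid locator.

DO50ll30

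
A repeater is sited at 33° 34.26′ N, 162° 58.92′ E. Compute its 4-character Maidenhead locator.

Offset from 180°W / 90°S: lon 342.98°, lat 123.57°.
Field: lon ⌊342.98/20⌋ = 17 → R; lat ⌊123.57/10⌋ = 12 → M.
Square: lon ⌊2.98/2⌋ = 1; lat ⌊3.57/1⌋ = 3.

RM13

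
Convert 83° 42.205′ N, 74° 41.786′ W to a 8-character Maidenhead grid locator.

FR23pq68

Add 180° to longitude and 90° to latitude: 105.30357, 173.70342.
Field (20°×10°, letters A–R): 105.30357/20 → 5 → F, 173.70342/10 → 17 → R; chars FR.
Square (2°×1°, digits 0–9): 5.30357/2 → 2, 3.70342/1 → 3; chars 23.
Subsquare (5′×2.5′, letters a–x): 1.30357/0.0833333 → 15 → p, 0.70342/0.0416667 → 16 → q; chars pq.
Extended square (30″×15″, digits 0–9): 0.05357/0.00833333 → 6, 0.03675/0.00416667 → 8; chars 68.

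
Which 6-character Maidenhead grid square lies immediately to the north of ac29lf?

Latitude subsquare f = 5; +1 → 6 = g.
The longitude characters are unchanged.

AC29lg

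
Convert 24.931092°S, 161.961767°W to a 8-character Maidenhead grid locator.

Add 180° to longitude and 90° to latitude: 18.03823, 65.06891.
Field (20°×10°, letters A–R): lon ⌊18.03823/20⌋ = 0 → A; lat ⌊65.06891/10⌋ = 6 → G.
Square (2°×1°, digits 0–9): lon ⌊18.03823/2⌋ = 9; lat ⌊5.06891/1⌋ = 5.
Subsquare (5′×2.5′, letters a–x): lon ⌊0.03823/0.0833333⌋ = 0 → a; lat ⌊0.06891/0.0416667⌋ = 1 → b.
Extended square (30″×15″, digits 0–9): lon ⌊0.03823/0.00833333⌋ = 4; lat ⌊0.02724/0.00416667⌋ = 6.

AG95ab46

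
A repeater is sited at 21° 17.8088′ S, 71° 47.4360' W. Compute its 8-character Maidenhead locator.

FG48cq58

Shift to the Maidenhead origin (180°W, 90°S): lon 108.20940, lat 68.70319.
Field: lon ⌊108.20940/20⌋ = 5 → F; lat ⌊68.70319/10⌋ = 6 → G.
Square: lon ⌊8.20940/2⌋ = 4; lat ⌊8.70319/1⌋ = 8.
Subsquare: lon ⌊0.20940/0.0833333⌋ = 2 → c; lat ⌊0.70319/0.0416667⌋ = 16 → q.
Extended square: lon ⌊0.04273/0.00833333⌋ = 5; lat ⌊0.03652/0.00416667⌋ = 8.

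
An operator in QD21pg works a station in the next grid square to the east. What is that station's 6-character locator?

Longitude subsquare p = 15; +1 → 16 = q.
The latitude characters are unchanged.

QD21qg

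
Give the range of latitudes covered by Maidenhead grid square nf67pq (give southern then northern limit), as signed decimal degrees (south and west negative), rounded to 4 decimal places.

-32.3333, -32.2917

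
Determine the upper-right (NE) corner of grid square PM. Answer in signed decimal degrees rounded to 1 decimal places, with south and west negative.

40.0, 140.0

Field P=15, M=12: +15·20° lon, +12·10° lat → SW at lon 120°, lat 30°.
Cell spans 20° lon × 10° lat. NE corner is SW corner plus one full cell.
latitude 40.0, longitude 140.0.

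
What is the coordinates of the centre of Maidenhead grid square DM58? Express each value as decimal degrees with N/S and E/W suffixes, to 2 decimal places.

Field D=3, M=12: +3·20° lon, +12·10° lat → SW at lon -120°, lat 30°.
Square 5, 8: +5·2° lon, +8·1° lat → SW at lon -110°, lat 38°.
Cell spans 2° lon × 1° lat. Centre is SW corner plus half of each.
latitude 38.50° N, longitude 109.00° W.

38.50° N, 109.00° W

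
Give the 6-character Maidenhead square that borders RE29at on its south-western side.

Longitude subsquare a = 0; −1 → -1, wraps to 23 = x, carry into square.
Longitude square 2; −1 → 1.
Latitude subsquare t = 19; −1 → 18 = s.

RE19xs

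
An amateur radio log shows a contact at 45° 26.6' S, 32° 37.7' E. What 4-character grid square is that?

Shift to the Maidenhead origin (180°W, 90°S): lon 212.63, lat 44.56.
Field (20°×10°, letters A–R): 212.63/20 → 10 → K, 44.56/10 → 4 → E; chars KE.
Square (2°×1°, digits 0–9): 12.63/2 → 6, 4.56/1 → 4; chars 64.

KE64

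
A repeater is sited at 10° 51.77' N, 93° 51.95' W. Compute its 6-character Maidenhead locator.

Add 180° to longitude and 90° to latitude: 86.1342, 100.8628.
Field: lon ⌊86.1342/20⌋ = 4 → E; lat ⌊100.8628/10⌋ = 10 → K.
Square: lon ⌊6.1342/2⌋ = 3; lat ⌊0.8628/1⌋ = 0.
Subsquare: lon ⌊0.1342/0.0833333⌋ = 1 → b; lat ⌊0.8628/0.0416667⌋ = 20 → u.

EK30bu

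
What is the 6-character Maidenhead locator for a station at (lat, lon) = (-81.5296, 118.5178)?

Offset from 180°W / 90°S: lon 298.5178°, lat 8.4704°.
Field (20°×10°, letters A–R): lon ⌊298.5178/20⌋ = 14 → O; lat ⌊8.4704/10⌋ = 0 → A.
Square (2°×1°, digits 0–9): lon ⌊18.5178/2⌋ = 9; lat ⌊8.4704/1⌋ = 8.
Subsquare (5′×2.5′, letters a–x): lon ⌊0.5178/0.0833333⌋ = 6 → g; lat ⌊0.4704/0.0416667⌋ = 11 → l.

OA98gl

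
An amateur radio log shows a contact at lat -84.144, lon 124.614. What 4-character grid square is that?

PA25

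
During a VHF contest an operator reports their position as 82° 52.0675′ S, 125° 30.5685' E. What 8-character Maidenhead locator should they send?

PA27sd11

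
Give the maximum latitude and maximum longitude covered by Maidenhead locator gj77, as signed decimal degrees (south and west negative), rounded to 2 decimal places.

8.00, -44.00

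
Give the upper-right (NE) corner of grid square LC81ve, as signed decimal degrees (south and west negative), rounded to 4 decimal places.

Field L=11, C=2: +11·20° lon, +2·10° lat → SW at lon 40°, lat -70°.
Square 8, 1: +8·2° lon, +1·1° lat → SW at lon 56°, lat -69°.
Subsquare v=21, e=4: +21·0.0833333° lon, +4·0.0416667° lat → SW at lon 57.75°, lat -68.8333°.
Cell spans 0.0833333° lon × 0.0416667° lat. NE corner is SW corner plus one full cell.
latitude -68.7917, longitude 57.8333.

-68.7917, 57.8333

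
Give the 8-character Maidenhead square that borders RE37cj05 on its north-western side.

Longitude extended square 0; −1 → -1, wraps to 9, carry into subsquare.
Longitude subsquare c = 2; −1 → 1 = b.
Latitude extended square 5; +1 → 6.

RE37bj96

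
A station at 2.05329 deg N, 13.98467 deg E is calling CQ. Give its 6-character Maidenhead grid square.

JJ62xb

Add 180° to longitude and 90° to latitude: 193.9847, 92.0533.
Field: lon ⌊193.9847/20⌋ = 9 → J; lat ⌊92.0533/10⌋ = 9 → J.
Square: lon ⌊13.9847/2⌋ = 6; lat ⌊2.0533/1⌋ = 2.
Subsquare: lon ⌊1.9847/0.0833333⌋ = 23 → x; lat ⌊0.0533/0.0416667⌋ = 1 → b.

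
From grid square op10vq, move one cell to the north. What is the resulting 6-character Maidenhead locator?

Latitude subsquare q = 16; +1 → 17 = r.
The longitude characters are unchanged.

OP10vr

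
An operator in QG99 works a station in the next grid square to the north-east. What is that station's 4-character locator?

Longitude square 9; +1 → 10, wraps to 0, carry into field.
Longitude field Q = 16; +1 → 17 = R.
Latitude square 9; +1 → 10, wraps to 0, carry into field.
Latitude field G = 6; +1 → 7 = H.

RH00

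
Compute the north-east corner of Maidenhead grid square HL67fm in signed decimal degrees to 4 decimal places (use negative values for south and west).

27.5417, -27.5000

Field H=7, L=11: +7·20° lon, +11·10° lat → SW at lon -40°, lat 20°.
Square 6, 7: +6·2° lon, +7·1° lat → SW at lon -28°, lat 27°.
Subsquare f=5, m=12: +5·0.0833333° lon, +12·0.0416667° lat → SW at lon -27.5833°, lat 27.5°.
Cell spans 0.0833333° lon × 0.0416667° lat. NE corner is SW corner plus one full cell.
latitude 27.5417, longitude -27.5000.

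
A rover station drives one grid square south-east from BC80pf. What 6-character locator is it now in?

Longitude subsquare p = 15; +1 → 16 = q.
Latitude subsquare f = 5; −1 → 4 = e.

BC80qe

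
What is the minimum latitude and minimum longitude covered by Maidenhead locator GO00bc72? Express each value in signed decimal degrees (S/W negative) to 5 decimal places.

50.09167, -59.85833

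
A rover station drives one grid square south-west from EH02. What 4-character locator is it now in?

Longitude square 0; −1 → -1, wraps to 9, carry into field.
Longitude field E = 4; −1 → 3 = D.
Latitude square 2; −1 → 1.

DH91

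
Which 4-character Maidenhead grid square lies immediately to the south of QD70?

QC79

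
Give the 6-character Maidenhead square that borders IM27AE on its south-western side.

IM17xd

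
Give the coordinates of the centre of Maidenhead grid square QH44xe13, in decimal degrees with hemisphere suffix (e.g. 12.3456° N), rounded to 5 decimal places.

15.81875° S, 149.92917° E

Field Q=16, H=7: +16·20° lon, +7·10° lat → SW at lon 140°, lat -20°.
Square 4, 4: +4·2° lon, +4·1° lat → SW at lon 148°, lat -16°.
Subsquare x=23, e=4: +23·0.0833333° lon, +4·0.0416667° lat → SW at lon 149.917°, lat -15.8333°.
Extended square 1, 3: +1·0.00833333° lon, +3·0.00416667° lat → SW at lon 149.925°, lat -15.8208°.
Cell spans 0.00833333° lon × 0.00416667° lat. Centre is SW corner plus half of each.
latitude 15.81875° S, longitude 149.92917° E.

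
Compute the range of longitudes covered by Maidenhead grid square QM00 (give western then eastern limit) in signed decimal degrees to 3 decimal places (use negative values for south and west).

140.000, 142.000

Field Q=16, M=12: +16·20° lon, +12·10° lat → SW at lon 140°, lat 30°.
Square 0, 0: +0·2° lon, +0·1° lat → SW at lon 140°, lat 30°.
Cell spans 2° lon × 1° lat.
west 140.000, east 142.000.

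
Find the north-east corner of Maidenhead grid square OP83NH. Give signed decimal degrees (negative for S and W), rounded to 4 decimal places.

Field O=14, P=15: +14·20° lon, +15·10° lat → SW at lon 100°, lat 60°.
Square 8, 3: +8·2° lon, +3·1° lat → SW at lon 116°, lat 63°.
Subsquare n=13, h=7: +13·0.0833333° lon, +7·0.0416667° lat → SW at lon 117.083°, lat 63.2917°.
Cell spans 0.0833333° lon × 0.0416667° lat. NE corner is SW corner plus one full cell.
latitude 63.3333, longitude 117.1667.

63.3333, 117.1667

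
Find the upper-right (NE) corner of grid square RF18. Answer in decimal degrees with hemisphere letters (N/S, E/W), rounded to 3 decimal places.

Field R=17, F=5: +17·20° lon, +5·10° lat → SW at lon 160°, lat -40°.
Square 1, 8: +1·2° lon, +8·1° lat → SW at lon 162°, lat -32°.
Cell spans 2° lon × 1° lat. NE corner is SW corner plus one full cell.
latitude 31.000° S, longitude 164.000° E.

31.000° S, 164.000° E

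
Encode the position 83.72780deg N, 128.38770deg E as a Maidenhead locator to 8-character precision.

PR43er64

Add 180° to longitude and 90° to latitude: 308.38770, 173.72780.
Field: lon ⌊308.38770/20⌋ = 15 → P; lat ⌊173.72780/10⌋ = 17 → R.
Square: lon ⌊8.38770/2⌋ = 4; lat ⌊3.72780/1⌋ = 3.
Subsquare: lon ⌊0.38770/0.0833333⌋ = 4 → e; lat ⌊0.72780/0.0416667⌋ = 17 → r.
Extended square: lon ⌊0.05437/0.00833333⌋ = 6; lat ⌊0.01947/0.00416667⌋ = 4.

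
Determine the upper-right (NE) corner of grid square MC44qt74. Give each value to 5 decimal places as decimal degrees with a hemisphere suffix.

65.18750° S, 69.40000° E

Field M=12, C=2: +12·20° lon, +2·10° lat → SW at lon 60°, lat -70°.
Square 4, 4: +4·2° lon, +4·1° lat → SW at lon 68°, lat -66°.
Subsquare q=16, t=19: +16·0.0833333° lon, +19·0.0416667° lat → SW at lon 69.3333°, lat -65.2083°.
Extended square 7, 4: +7·0.00833333° lon, +4·0.00416667° lat → SW at lon 69.3917°, lat -65.1917°.
Cell spans 0.00833333° lon × 0.00416667° lat. NE corner is SW corner plus one full cell.
latitude 65.18750° S, longitude 69.40000° E.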